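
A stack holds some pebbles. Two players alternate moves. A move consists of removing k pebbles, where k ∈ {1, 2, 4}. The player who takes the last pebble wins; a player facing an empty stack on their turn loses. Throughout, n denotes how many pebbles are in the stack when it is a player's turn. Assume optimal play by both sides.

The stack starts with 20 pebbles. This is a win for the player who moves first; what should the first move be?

Use the standard recursion: the mover loses at a terminal position; elsewhere, the mover wins exactly when some move hands the opponent an L position.
n=0: no move → L
n=1: reaches L-position 0 → W
n=2: reaches L-position 0 → W
n=3: only reaches 2(W), 1(W), all W → L
n=4: reaches L-position 3 → W
n=5: reaches L-position 3 → W
n=6: only reaches 5(W), 4(W), 2(W), all W → L
n=7: reaches L-position 6 → W
n=8: reaches L-position 6 → W
n=9: only reaches 8(W), 7(W), 5(W), all W → L
n=10: reaches L-position 9 → W
n=11: reaches L-position 9 → W
n=12: only reaches 11(W), 10(W), 8(W), all W → L
n=13: reaches L-position 12 → W
n=14: reaches L-position 12 → W
n=15: only reaches 14(W), 13(W), 11(W), all W → L
n=16: reaches L-position 15 → W
n=17: reaches L-position 15 → W
n=18: only reaches 17(W), 16(W), 14(W), all W → L
n=19: reaches L-position 18 → W
n=20: reaches L-position 18 → W
From 20, the L positions reachable in one move are: 18.

Remove 2, leaving 18.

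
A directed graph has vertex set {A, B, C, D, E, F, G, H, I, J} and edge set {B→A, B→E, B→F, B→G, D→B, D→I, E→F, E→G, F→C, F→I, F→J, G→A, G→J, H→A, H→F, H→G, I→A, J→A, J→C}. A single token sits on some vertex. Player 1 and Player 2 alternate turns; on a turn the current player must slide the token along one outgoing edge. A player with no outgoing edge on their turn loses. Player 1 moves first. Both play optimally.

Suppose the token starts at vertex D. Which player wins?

Positions with no move are L. A position that does have a move is losing for the player to move precisely when every available move leads to a winning position for the opponent. Fill in the labels:
Every edge goes from a vertex to one that appears earlier in the order C, A, J, I, F, G, E, B, D, H, so processing vertices in that order labels each vertex after all of its successors.
C: no outgoing edge → L
A: no outgoing edge → L
J: can move to A, which is L ⇒ W
I: can move to A, which is L ⇒ W
F: can move to C, which is L ⇒ W
G: can move to A, which is L ⇒ W
E: moves to G(W), F(W); every one is W ⇒ L
B: can move to E, which is L ⇒ W
D: moves to B(W), I(W); every one is W ⇒ L
H: can move to A, which is L ⇒ W
Every move from D reaches a W position, so the mover loses.

Player 2 wins.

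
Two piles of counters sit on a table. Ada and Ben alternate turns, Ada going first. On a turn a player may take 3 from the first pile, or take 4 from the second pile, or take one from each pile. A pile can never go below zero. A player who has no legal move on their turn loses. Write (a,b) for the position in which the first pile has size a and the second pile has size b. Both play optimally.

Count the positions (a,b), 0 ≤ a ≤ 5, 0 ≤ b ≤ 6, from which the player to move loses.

Classify positions by backward induction: terminal positions (no move available) are L. From any other position, the mover wins iff some move reaches an L.
Every move lowers a or b (never raises either), so fill the grid row by row in increasing a, and left to right within a row: each cell's successors are then already labelled.
      b=0  b=1  b=2  b=3  b=4  b=5  b=6
a=0:    L    L    L    L    W    W    W
a=1:    L    W    W    W    W    L    L
a=2:    L    W    L    L    W    L    W
a=3:    W    W    W    W    W    L    W
a=4:    W    L    L    L    L    W    W
a=5:    W    L    W    W    W    W    L
Cells with no legal move (terminal, hence L): (0,0), (0,1), (0,2), (0,3), (1,0), (2,0).
The remaining L cells, each justified by listing all of its moves:
(1,5): L (options (1,1)(W), (0,4)(W) are all W)
(1,6): L (options (1,2)(W), (0,5)(W) are all W)
(2,2): L (sole option (1,1)(W) is W)
(2,3): L (sole option (1,2)(W) is W)
(2,5): L (options (2,1)(W), (1,4)(W) are all W)
(3,5): L (options (0,5)(W), (3,1)(W), (2,4)(W) are all W)
(4,1): L (options (1,1)(W), (3,0)(W) are all W)
(4,2): L (options (1,2)(W), (3,1)(W) are all W)
(4,3): L (options (1,3)(W), (3,2)(W) are all W)
(4,4): L (options (1,4)(W), (4,0)(W), (3,3)(W) are all W)
(5,1): L (options (2,1)(W), (4,0)(W) are all W)
(5,6): L (options (2,6)(W), (5,2)(W), (4,5)(W) are all W)
Every other cell has at least one move into one of the L cells above, so it is W.
L cells per row: a=0: 4, a=1: 3, a=2: 4, a=3: 1, a=4: 4, a=5: 2; total 18.

18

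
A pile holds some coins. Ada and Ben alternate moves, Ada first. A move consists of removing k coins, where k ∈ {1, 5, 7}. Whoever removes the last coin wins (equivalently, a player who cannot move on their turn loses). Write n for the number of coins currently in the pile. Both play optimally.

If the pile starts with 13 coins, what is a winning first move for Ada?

Remove 1, leaving 12.

Use the standard recursion: the mover loses at a terminal position; elsewhere, the mover wins exactly when some move hands the opponent an L position.
n=0: no move → L
n=1: W (go to 0, an L position)
n=2: L (sole option 1(W) is W)
n=3: W (go to 2, an L position)
n=4: L (sole option 3(W) is W)
n=5: W (go to 4, an L position)
n=6: L (options 5(W), 1(W) are all W)
n=7: W (go to 6, an L position)
n=8: L (options 7(W), 3(W), 1(W) are all W)
n=9: W (go to 8, an L position)
n=10: L (options 9(W), 5(W), 3(W) are all W)
n=11: W (go to 10, an L position)
n=12: L (options 11(W), 7(W), 5(W) are all W)
n=13: W (go to 12, an L position)
From 13, the L positions reachable in one move are: 12, 8, 6. Any move reaching one of these is winning.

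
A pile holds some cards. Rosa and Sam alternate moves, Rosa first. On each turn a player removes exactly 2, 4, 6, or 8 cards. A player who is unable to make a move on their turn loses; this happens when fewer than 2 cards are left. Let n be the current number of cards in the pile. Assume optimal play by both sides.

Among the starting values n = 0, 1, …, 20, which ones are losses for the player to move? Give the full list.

0, 1, 10, 11, 20

Classify positions by backward induction: terminal positions (no move available) are L. From any other position, the mover wins iff some move reaches an L.
n=0: no move → L
n=1: no move → L
n=2: W (go to 0, an L position)
n=3: W (go to 1, an L position)
n=4: W (go to 0, an L position)
n=5: W (go to 1, an L position)
n=6: W (go to 0, an L position)
n=7: W (go to 1, an L position)
n=8: W (go to 0, an L position)
n=9: W (go to 1, an L position)
n=10: L (options 8(W), 6(W), 4(W), 2(W) are all W)
n=11: L (options 9(W), 7(W), 5(W), 3(W) are all W)
n=12: W (go to 10, an L position)
n=13: W (go to 11, an L position)
n=14: W (go to 10, an L position)
n=15: W (go to 11, an L position)
n=16: W (go to 10, an L position)
n=17: W (go to 11, an L position)
n=18: W (go to 10, an L position)
n=19: W (go to 11, an L position)
n=20: L (options 18(W), 16(W), 14(W), 12(W) are all W)
Reading off the rows marked L gives the requested list; there are 5 such values of n.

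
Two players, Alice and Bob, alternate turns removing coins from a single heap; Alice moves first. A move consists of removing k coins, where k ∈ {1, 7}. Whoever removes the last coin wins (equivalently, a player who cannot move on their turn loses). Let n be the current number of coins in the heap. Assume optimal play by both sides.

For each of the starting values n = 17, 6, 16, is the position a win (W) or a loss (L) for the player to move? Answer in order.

Build the W/L table. Terminal = L. A non-terminal position is W if it has a move to some L; otherwise it is L.
n=0: no move → L
n=1: →0(L), so W
n=2: →1(W) only, which is W, so L
n=3: →2(L), so W
n=4: →3(W) only, which is W, so L
n=5: →4(L), so W
n=6: →5(W) only, which is W, so L
n=7: →6(L), so W
n=8: →7(W), 1(W) — all W, so L
n=9: →8(L), so W
n=10: →9(W), 3(W) — all W, so L
n=11: →10(L), so W
n=12: →11(W), 5(W) — all W, so L
n=13: →12(L), so W
n=14: →13(W), 7(W) — all W, so L
n=15: →14(L), so W
n=16: →15(W), 9(W) — all W, so L
n=17: →16(L), so W

17: W, 6: L, 16: L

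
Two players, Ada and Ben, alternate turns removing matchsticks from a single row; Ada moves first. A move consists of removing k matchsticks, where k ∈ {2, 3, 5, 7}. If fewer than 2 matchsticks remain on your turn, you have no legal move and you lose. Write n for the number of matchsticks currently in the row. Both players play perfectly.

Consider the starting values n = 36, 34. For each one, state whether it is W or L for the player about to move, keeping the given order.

36: L, 34: W

Build the W/L table. Terminal = L. A non-terminal position is W if it has a move to some L; otherwise it is L.
n=0: no move → L
n=1: no move → L
n=2: →0(L), so W
n=3: →1(L), so W
n=4: →1(L), so W
n=5: →0(L), so W
n=6: →1(L), so W
n=7: →0(L), so W
n=8: →1(L), so W
n=9: →7(W), 6(W), 4(W), 2(W) — all W, so L
n=10: →8(W), 7(W), 5(W), 3(W) — all W, so L
n=11: →9(L), so W
n=12: →10(L), so W
n=13: →10(L), so W
n=14: →9(L), so W
n=15: →10(L), so W
n=16: →9(L), so W
n=17: →10(L), so W
n=18: →16(W), 15(W), 13(W), 11(W) — all W, so L
n=19: →17(W), 16(W), 14(W), 12(W) — all W, so L
n=20: →18(L), so W
n=21: →19(L), so W
n=22: →19(L), so W
n=23: →18(L), so W
n=24: →19(L), so W
n=25: →18(L), so W
n=26: →19(L), so W
n=27: →25(W), 24(W), 22(W), 20(W) — all W, so L
n=28: →26(W), 25(W), 23(W), 21(W) — all W, so L
n=29: →27(L), so W
n=30: →28(L), so W
n=31: →28(L), so W
n=32: →27(L), so W
n=33: →28(L), so W
n=34: →27(L), so W
n=35: →28(L), so W
n=36: →34(W), 33(W), 31(W), 29(W) — all W, so L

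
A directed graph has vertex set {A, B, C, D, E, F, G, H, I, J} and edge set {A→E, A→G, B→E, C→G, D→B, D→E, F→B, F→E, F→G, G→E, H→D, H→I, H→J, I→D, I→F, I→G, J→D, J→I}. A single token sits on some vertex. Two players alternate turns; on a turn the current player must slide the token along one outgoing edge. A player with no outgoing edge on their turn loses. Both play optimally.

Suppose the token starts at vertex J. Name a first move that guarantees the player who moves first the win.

Work bottom-up. With no move the player to move loses. Otherwise the position is W if at least one move leads to an L position for the opponent, and L if every move leads to a W.
Every edge goes from a vertex to one that appears earlier in the order E, B, D, G, F, C, I, A, J, H, so processing vertices in that order labels each vertex after all of its successors.
E: no outgoing edge → L
B: W (go to E, an L position)
D: W (go to E, an L position)
G: W (go to E, an L position)
F: W (go to E, an L position)
C: L (sole option G(W) is W)
I: L (options F(W), G(W), D(W) are all W)
A: W (go to E, an L position)
J: W (go to I, an L position)
H: W (go to I, an L position)
From J, the L positions reachable in one move are: I.

Move to I.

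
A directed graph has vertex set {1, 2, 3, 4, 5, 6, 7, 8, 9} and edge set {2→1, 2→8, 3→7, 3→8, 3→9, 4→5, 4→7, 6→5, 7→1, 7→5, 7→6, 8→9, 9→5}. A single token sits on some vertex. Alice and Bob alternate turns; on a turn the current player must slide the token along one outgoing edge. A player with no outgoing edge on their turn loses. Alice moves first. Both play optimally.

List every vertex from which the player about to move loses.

1, 5, 8

Compute win/loss labels from the base case upward. A position with no move is L. Any other position is W if it can reach an L in one move, else L.
Every edge goes from a vertex to one that appears earlier in the order 1, 5, 9, 6, 7, 8, 2, 4, 3, so processing vertices in that order labels each vertex after all of its successors.
1: no outgoing edge → L
5: no outgoing edge → L
9: reaches L-position 5 → W
6: reaches L-position 5 → W
7: reaches L-position 5 → W
8: only reaches 9(W), which is W → L
2: reaches L-position 8 → W
4: reaches L-position 5 → W
3: reaches L-position 8 → W
Reading off the rows marked L gives the requested list; there are 3 such vertices.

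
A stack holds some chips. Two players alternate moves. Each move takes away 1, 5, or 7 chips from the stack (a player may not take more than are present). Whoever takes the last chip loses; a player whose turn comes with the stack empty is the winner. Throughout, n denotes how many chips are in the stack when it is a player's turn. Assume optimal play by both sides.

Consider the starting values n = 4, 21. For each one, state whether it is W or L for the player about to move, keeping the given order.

Build the W/L table. Terminal = W. A non-terminal position is W if it has a move to some L; otherwise it is L.
n=0: no move; the opponent has just taken the last chip and therefore loses → W
n=1: the only move is to 0(W), a W ⇒ L
n=2: can move to 1, which is L ⇒ W
n=3: the only move is to 2(W), a W ⇒ L
n=4: can move to 3, which is L ⇒ W
n=5: moves to 4(W), 0(W); every one is W ⇒ L
n=6: can move to 5, which is L ⇒ W
n=7: moves to 6(W), 2(W), 0(W); every one is W ⇒ L
n=8: can move to 7, which is L ⇒ W
n=9: moves to 8(W), 4(W), 2(W); every one is W ⇒ L
n=10: can move to 9, which is L ⇒ W
n=11: moves to 10(W), 6(W), 4(W); every one is W ⇒ L
n=12: can move to 11, which is L ⇒ W
n=13: moves to 12(W), 8(W), 6(W); every one is W ⇒ L
n=14: can move to 13, which is L ⇒ W
n=15: moves to 14(W), 10(W), 8(W); every one is W ⇒ L
n=16: can move to 15, which is L ⇒ W
n=17: moves to 16(W), 12(W), 10(W); every one is W ⇒ L
n=18: can move to 17, which is L ⇒ W
n=19: moves to 18(W), 14(W), 12(W); every one is W ⇒ L
n=20: can move to 19, which is L ⇒ W
n=21: moves to 20(W), 16(W), 14(W); every one is W ⇒ L

4: W, 21: L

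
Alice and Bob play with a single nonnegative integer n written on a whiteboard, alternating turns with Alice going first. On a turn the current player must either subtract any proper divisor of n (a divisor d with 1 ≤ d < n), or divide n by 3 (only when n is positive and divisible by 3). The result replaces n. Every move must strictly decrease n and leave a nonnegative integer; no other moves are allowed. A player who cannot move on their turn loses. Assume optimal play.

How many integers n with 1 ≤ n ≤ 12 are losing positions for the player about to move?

5

Compute win/loss labels from the base case upward. A position with no move is L. Any other position is W if it can reach an L in one move, else L.
n=0: no move → L
n=1: no move → L
n=2: W (go to 1, an L position)
n=3: W (go to 1, an L position)
n=4: L (options 2(W), 3(W) are all W)
n=5: W (go to 4, an L position)
n=6: W (go to 4, an L position)
n=7: L (sole option 6(W) is W)
n=8: W (go to 4, an L position)
n=9: L (options 3(W), 6(W), 8(W) are all W)
n=10: W (go to 9, an L position)
n=11: L (sole option 10(W) is W)
n=12: W (go to 4, an L position)
L entries with 1 ≤ n ≤ 12 (n=0 is outside the asked range and is not counted): n = 1, 4, 7, 9, 11; that makes 5.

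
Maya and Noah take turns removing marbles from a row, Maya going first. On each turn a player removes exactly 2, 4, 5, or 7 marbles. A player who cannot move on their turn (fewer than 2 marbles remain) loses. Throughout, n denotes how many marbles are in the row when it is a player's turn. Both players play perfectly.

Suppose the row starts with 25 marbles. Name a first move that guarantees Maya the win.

Positions with no move are L. A position that does have a move is losing for the player to move precisely when every available move leads to a winning position for the opponent. Fill in the labels:
n=0: no move → L
n=1: no move → L
n=2: →0(L), so W
n=3: →1(L), so W
n=4: →0(L), so W
n=5: →1(L), so W
n=6: →1(L), so W
n=7: →0(L), so W
n=8: →1(L), so W
n=9: →7(W), 5(W), 4(W), 2(W) — all W, so L
n=10: →8(W), 6(W), 5(W), 3(W) — all W, so L
n=11: →9(L), so W
n=12: →10(L), so W
n=13: →9(L), so W
n=14: →10(L), so W
n=15: →10(L), so W
n=16: →9(L), so W
n=17: →10(L), so W
n=18: →16(W), 14(W), 13(W), 11(W) — all W, so L
n=19: →17(W), 15(W), 14(W), 12(W) — all W, so L
n=20: →18(L), so W
n=21: →19(L), so W
n=22: →18(L), so W
n=23: →19(L), so W
n=24: →19(L), so W
n=25: →18(L), so W
From 25, the L positions reachable in one move are: 18.

Remove 7, leaving 18.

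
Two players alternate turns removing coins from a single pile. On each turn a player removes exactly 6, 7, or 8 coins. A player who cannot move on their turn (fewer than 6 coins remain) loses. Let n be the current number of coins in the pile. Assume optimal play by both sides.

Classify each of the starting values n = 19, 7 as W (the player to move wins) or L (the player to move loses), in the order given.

Compute win/loss labels from the base case upward. A position with no move is L. Any other position is W if it can reach an L in one move, else L.
n=0: no move → L
n=1: no move → L
n=2: no move → L
n=3: no move → L
n=4: no move → L
n=5: no move → L
n=6: →0(L), so W
n=7: →1(L), so W
n=8: →2(L), so W
n=9: →3(L), so W
n=10: →4(L), so W
n=11: →5(L), so W
n=12: →5(L), so W
n=13: →5(L), so W
n=14: →8(W), 7(W), 6(W) — all W, so L
n=15: →9(W), 8(W), 7(W) — all W, so L
n=16: →10(W), 9(W), 8(W) — all W, so L
n=17: →11(W), 10(W), 9(W) — all W, so L
n=18: →12(W), 11(W), 10(W) — all W, so L
n=19: →13(W), 12(W), 11(W) — all W, so L

19: L, 7: W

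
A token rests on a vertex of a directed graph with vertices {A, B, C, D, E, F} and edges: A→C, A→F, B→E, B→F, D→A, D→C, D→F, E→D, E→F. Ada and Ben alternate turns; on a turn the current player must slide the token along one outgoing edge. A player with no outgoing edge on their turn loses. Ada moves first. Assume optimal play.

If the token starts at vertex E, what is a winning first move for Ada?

Use the standard recursion: the mover loses at a terminal position; elsewhere, the mover wins exactly when some move hands the opponent an L position.
Every edge goes from a vertex to one that appears earlier in the order C, F, A, D, E, B, so processing vertices in that order labels each vertex after all of its successors.
C: no outgoing edge → L
F: no outgoing edge → L
A: reaches L-position F → W
D: reaches L-position F → W
E: reaches L-position F → W
B: reaches L-position F → W
From E, the L positions reachable in one move are: F.

Move to F.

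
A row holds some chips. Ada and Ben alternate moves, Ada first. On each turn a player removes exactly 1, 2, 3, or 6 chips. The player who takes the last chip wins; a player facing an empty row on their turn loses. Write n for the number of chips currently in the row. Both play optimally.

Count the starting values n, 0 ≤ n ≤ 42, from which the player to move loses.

11

Classify positions by backward induction: terminal positions (no move available) are L. From any other position, the mover wins iff some move reaches an L.
n=0: no move → L
n=1: W (go to 0, an L position)
n=2: W (go to 0, an L position)
n=3: W (go to 0, an L position)
n=4: L (options 3(W), 2(W), 1(W) are all W)
n=5: W (go to 4, an L position)
n=6: W (go to 4, an L position)
n=7: W (go to 4, an L position)
n=8: L (options 7(W), 6(W), 5(W), 2(W) are all W)
n=9: W (go to 8, an L position)
n=10: W (go to 8, an L position)
n=11: W (go to 8, an L position)
n=12: L (options 11(W), 10(W), 9(W), 6(W) are all W)
n=13: W (go to 12, an L position)
n=14: W (go to 12, an L position)
n=15: W (go to 12, an L position)
n=16: L (options 15(W), 14(W), 13(W), 10(W) are all W)
n=17: W (go to 16, an L position)
n=18: W (go to 16, an L position)
n=19: W (go to 16, an L position)
n=20: L (options 19(W), 18(W), 17(W), 14(W) are all W)
n=21: W (go to 20, an L position)
n=22: W (go to 20, an L position)
n=23: W (go to 20, an L position)
n=24: L (options 23(W), 22(W), 21(W), 18(W) are all W)
n=25: W (go to 24, an L position)
n=26: W (go to 24, an L position)
n=27: W (go to 24, an L position)
n=28: L (options 27(W), 26(W), 25(W), 22(W) are all W)
n=29: W (go to 28, an L position)
n=30: W (go to 28, an L position)
n=31: W (go to 28, an L position)
n=32: L (options 31(W), 30(W), 29(W), 26(W) are all W)
n=33: W (go to 32, an L position)
n=34: W (go to 32, an L position)
n=35: W (go to 32, an L position)
n=36: L (options 35(W), 34(W), 33(W), 30(W) are all W)
n=37: W (go to 36, an L position)
n=38: W (go to 36, an L position)
n=39: W (go to 36, an L position)
n=40: L (options 39(W), 38(W), 37(W), 34(W) are all W)
n=41: W (go to 40, an L position)
n=42: W (go to 40, an L position)
L entries with 0 ≤ n ≤ 42: n = 0, 4, 8, 12, 16, 20, 24, 28, 32, 36, 40; that makes 11.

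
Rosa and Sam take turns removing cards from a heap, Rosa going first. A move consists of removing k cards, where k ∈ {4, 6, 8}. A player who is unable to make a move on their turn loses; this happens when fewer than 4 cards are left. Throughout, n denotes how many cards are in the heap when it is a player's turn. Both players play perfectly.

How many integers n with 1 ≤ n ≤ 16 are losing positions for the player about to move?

7

Work bottom-up. With no move the player to move loses. Otherwise the position is W if at least one move leads to an L position for the opponent, and L if every move leads to a W.
n=0: no move → L
n=1: no move → L
n=2: no move → L
n=3: no move → L
n=4: W (go to 0, an L position)
n=5: W (go to 1, an L position)
n=6: W (go to 2, an L position)
n=7: W (go to 3, an L position)
n=8: W (go to 2, an L position)
n=9: W (go to 3, an L position)
n=10: W (go to 2, an L position)
n=11: W (go to 3, an L position)
n=12: L (options 8(W), 6(W), 4(W) are all W)
n=13: L (options 9(W), 7(W), 5(W) are all W)
n=14: L (options 10(W), 8(W), 6(W) are all W)
n=15: L (options 11(W), 9(W), 7(W) are all W)
n=16: W (go to 12, an L position)
L entries with 1 ≤ n ≤ 16 (n=0 is outside the asked range and is not counted): n = 1, 2, 3, 12, 13, 14, 15; that makes 7.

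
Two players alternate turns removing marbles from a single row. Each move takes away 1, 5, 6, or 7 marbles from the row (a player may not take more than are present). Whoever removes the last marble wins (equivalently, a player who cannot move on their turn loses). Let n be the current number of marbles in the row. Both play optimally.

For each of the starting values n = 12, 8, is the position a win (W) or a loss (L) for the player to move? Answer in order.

12: L, 8: W

Positions with no move are L. A position that does have a move is losing for the player to move precisely when every available move leads to a winning position for the opponent. Fill in the labels:
n=0: no move → L
n=1: W (go to 0, an L position)
n=2: L (sole option 1(W) is W)
n=3: W (go to 2, an L position)
n=4: L (sole option 3(W) is W)
n=5: W (go to 4, an L position)
n=6: W (go to 0, an L position)
n=7: W (go to 2, an L position)
n=8: W (go to 2, an L position)
n=9: W (go to 4, an L position)
n=10: W (go to 4, an L position)
n=11: W (go to 4, an L position)
n=12: L (options 11(W), 7(W), 6(W), 5(W) are all W)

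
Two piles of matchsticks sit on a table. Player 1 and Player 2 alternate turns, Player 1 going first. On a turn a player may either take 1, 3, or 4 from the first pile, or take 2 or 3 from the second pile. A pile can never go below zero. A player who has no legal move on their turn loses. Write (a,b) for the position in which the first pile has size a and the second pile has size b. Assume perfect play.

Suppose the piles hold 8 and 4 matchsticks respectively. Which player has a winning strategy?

Player 1 wins.

Build the W/L table. Terminal = L. A non-terminal position is W if it has a move to some L; otherwise it is L.
No move ever increases a pile, so every position that can arise here has a ≤ 8 and b ≤ 4; it is enough to label the cells with 0 ≤ a ≤ 8 and 0 ≤ b ≤ 4.
Every move lowers a or b (never raises either), so fill the grid row by row in increasing a, and left to right within a row: each cell's successors are then already labelled.
      b=0  b=1  b=2  b=3  b=4
a=0:    L    L    W    W    W
a=1:    W    W    L    L    W
a=2:    L    L    W    W    W
a=3:    W    W    L    L    W
a=4:    W    W    W    W    L
a=5:    W    W    W    W    W
a=6:    W    W    W    W    L
a=7:    L    L    W    W    W
a=8:    W    W    L    L    W
Cells with no legal move (terminal, hence L): (0,0), (0,1).
The remaining L cells, each justified by listing all of its moves:
(1,2): L (options (0,2)(W), (1,0)(W) are all W)
(1,3): L (options (0,3)(W), (1,1)(W), (1,0)(W) are all W)
(2,0): L (sole option (1,0)(W) is W)
(2,1): L (sole option (1,1)(W) is W)
(3,2): L (options (2,2)(W), (0,2)(W), (3,0)(W) are all W)
(3,3): L (options (2,3)(W), (0,3)(W), (3,1)(W), (3,0)(W) are all W)
(4,4): L (options (3,4)(W), (1,4)(W), (0,4)(W), (4,2)(W), (4,1)(W) are all W)
(6,4): L (options (5,4)(W), (3,4)(W), (2,4)(W), (6,2)(W), (6,1)(W) are all W)
(7,0): L (options (6,0)(W), (4,0)(W), (3,0)(W) are all W)
(7,1): L (options (6,1)(W), (4,1)(W), (3,1)(W) are all W)
(8,2): L (options (7,2)(W), (5,2)(W), (4,2)(W), (8,0)(W) are all W)
(8,3): L (options (7,3)(W), (5,3)(W), (4,3)(W), (8,1)(W), (8,0)(W) are all W)
Every other cell has at least one move into one of the L cells above, so it is W.
The starting position (8,4) is W: Player 1 should move to (4,4), handing over an L position.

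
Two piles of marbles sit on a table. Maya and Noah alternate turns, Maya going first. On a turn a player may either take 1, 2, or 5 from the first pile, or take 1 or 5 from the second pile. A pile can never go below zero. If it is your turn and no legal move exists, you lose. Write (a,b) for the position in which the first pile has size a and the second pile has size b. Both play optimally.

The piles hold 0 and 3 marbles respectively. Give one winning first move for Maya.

Move to (0,2).

Classify positions by backward induction: terminal positions (no move available) are L. From any other position, the mover wins iff some move reaches an L.
No move ever increases a pile, so every position that can arise here has a ≤ 0 and b ≤ 3; it is enough to label the cells with 0 ≤ a ≤ 0 and 0 ≤ b ≤ 3.
Every move lowers a or b (never raises either), so fill the grid row by row in increasing a, and left to right within a row: each cell's successors are then already labelled.
      b=0  b=1  b=2  b=3
a=0:    L    W    L    W
Cells with no legal move (terminal, hence L): (0,0).
The remaining L cells, each justified by listing all of its moves:
(0,2): →(0,1)(W) only, which is W, so L
Every other cell has at least one move into one of the L cells above, so it is W.
From (0,3), the L positions reachable in one move are: (0,2).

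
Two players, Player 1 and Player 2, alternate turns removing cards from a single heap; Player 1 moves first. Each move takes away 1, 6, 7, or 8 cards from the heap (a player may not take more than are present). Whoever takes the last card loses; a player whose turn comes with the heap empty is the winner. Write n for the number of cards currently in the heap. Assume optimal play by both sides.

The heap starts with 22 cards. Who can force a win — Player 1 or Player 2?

Player 1 wins.

Label each position W (a win for the player to move) or L (a loss). A position with no legal move is W; any other position is W exactly when some move reaches an L, and L when every move reaches a W.
n=0: no move; the opponent has just taken the last card and therefore loses → W
n=1: the only move is to 0(W), a W ⇒ L
n=2: can move to 1, which is L ⇒ W
n=3: the only move is to 2(W), a W ⇒ L
n=4: can move to 3, which is L ⇒ W
n=5: the only move is to 4(W), a W ⇒ L
n=6: can move to 5, which is L ⇒ W
n=7: can move to 1, which is L ⇒ W
n=8: can move to 1, which is L ⇒ W
n=9: can move to 3, which is L ⇒ W
n=10: can move to 3, which is L ⇒ W
n=11: can move to 5, which is L ⇒ W
n=12: can move to 5, which is L ⇒ W
n=13: can move to 5, which is L ⇒ W
n=14: moves to 13(W), 8(W), 7(W), 6(W); every one is W ⇒ L
n=15: can move to 14, which is L ⇒ W
n=16: moves to 15(W), 10(W), 9(W), 8(W); every one is W ⇒ L
n=17: can move to 16, which is L ⇒ W
n=18: moves to 17(W), 12(W), 11(W), 10(W); every one is W ⇒ L
n=19: can move to 18, which is L ⇒ W
n=20: can move to 14, which is L ⇒ W
n=21: can move to 14, which is L ⇒ W
n=22: can move to 16, which is L ⇒ W
The starting position 22 is W: Player 1 should remove 6, leaving 16, handing over an L position.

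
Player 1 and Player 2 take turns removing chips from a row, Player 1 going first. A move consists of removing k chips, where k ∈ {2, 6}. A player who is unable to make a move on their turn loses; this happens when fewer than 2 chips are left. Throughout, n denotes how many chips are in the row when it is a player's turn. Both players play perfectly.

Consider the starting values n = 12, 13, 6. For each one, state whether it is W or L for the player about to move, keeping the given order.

12: L, 13: L, 6: W

Classify positions by backward induction: terminal positions (no move available) are L. From any other position, the mover wins iff some move reaches an L.
n=0: no move → L
n=1: no move → L
n=2: can move to 0, which is L ⇒ W
n=3: can move to 1, which is L ⇒ W
n=4: the only move is to 2(W), a W ⇒ L
n=5: the only move is to 3(W), a W ⇒ L
n=6: can move to 4, which is L ⇒ W
n=7: can move to 5, which is L ⇒ W
n=8: moves to 6(W), 2(W); every one is W ⇒ L
n=9: moves to 7(W), 3(W); every one is W ⇒ L
n=10: can move to 8, which is L ⇒ W
n=11: can move to 9, which is L ⇒ W
n=12: moves to 10(W), 6(W); every one is W ⇒ L
n=13: moves to 11(W), 7(W); every one is W ⇒ L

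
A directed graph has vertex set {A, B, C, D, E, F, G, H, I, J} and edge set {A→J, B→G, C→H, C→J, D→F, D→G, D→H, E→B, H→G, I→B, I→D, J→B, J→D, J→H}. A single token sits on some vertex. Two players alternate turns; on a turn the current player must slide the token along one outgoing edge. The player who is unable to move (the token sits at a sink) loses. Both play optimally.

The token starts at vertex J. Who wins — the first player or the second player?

The second player wins.

Build the W/L table. Terminal = L. A non-terminal position is W if it has a move to some L; otherwise it is L.
Every edge goes from a vertex to one that appears earlier in the order F, G, H, D, B, I, J, E, A, C, so processing vertices in that order labels each vertex after all of its successors.
F: no outgoing edge → L
G: no outgoing edge → L
H: can move to G, which is L ⇒ W
D: can move to G, which is L ⇒ W
B: can move to G, which is L ⇒ W
I: moves to B(W), D(W); every one is W ⇒ L
J: moves to B(W), D(W), H(W); every one is W ⇒ L
E: the only move is to B(W), a W ⇒ L
A: can move to J, which is L ⇒ W
C: can move to J, which is L ⇒ W
The starting position J is L: whatever the player to move does, the opponent receives a W position.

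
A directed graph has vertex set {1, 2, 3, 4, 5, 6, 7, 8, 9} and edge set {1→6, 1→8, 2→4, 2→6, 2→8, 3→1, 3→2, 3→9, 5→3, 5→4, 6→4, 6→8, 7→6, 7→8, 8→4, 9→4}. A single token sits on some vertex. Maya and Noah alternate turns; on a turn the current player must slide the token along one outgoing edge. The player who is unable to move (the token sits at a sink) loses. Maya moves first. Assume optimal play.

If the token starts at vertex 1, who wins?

Noah wins.

Classify positions by backward induction: terminal positions (no move available) are L. From any other position, the mover wins iff some move reaches an L.
Every edge goes from a vertex to one that appears earlier in the order 4, 8, 6, 7, 1, 2, 9, 3, 5, so processing vertices in that order labels each vertex after all of its successors.
4: no outgoing edge → L
8: can move to 4, which is L ⇒ W
6: can move to 4, which is L ⇒ W
7: moves to 6(W), 8(W); every one is W ⇒ L
1: moves to 6(W), 8(W); every one is W ⇒ L
2: can move to 4, which is L ⇒ W
9: can move to 4, which is L ⇒ W
3: can move to 1, which is L ⇒ W
5: can move to 4, which is L ⇒ W
The starting position 1 is L: whatever Maya does, the opponent receives a W position.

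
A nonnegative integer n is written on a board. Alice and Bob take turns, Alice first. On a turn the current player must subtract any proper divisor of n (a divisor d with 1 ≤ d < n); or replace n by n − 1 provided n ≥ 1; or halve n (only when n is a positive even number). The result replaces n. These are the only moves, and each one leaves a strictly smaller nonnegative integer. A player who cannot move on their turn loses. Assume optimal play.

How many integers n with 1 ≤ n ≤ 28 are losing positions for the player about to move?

Compute win/loss labels from the base case upward. A position with no move is L. Any other position is W if it can reach an L in one move, else L.
n=0: no move → L
n=1: W (go to 0, an L position)
n=2: L (sole option 1(W) is W)
n=3: W (go to 2, an L position)
n=4: W (go to 2, an L position)
n=5: L (sole option 4(W) is W)
n=6: W (go to 5, an L position)
n=7: L (sole option 6(W) is W)
n=8: W (go to 7, an L position)
n=9: L (options 6(W), 8(W) are all W)
n=10: W (go to 5, an L position)
n=11: L (sole option 10(W) is W)
n=12: W (go to 9, an L position)
n=13: L (sole option 12(W) is W)
n=14: W (go to 7, an L position)
n=15: L (options 10(W), 12(W), 14(W) are all W)
n=16: W (go to 15, an L position)
n=17: L (sole option 16(W) is W)
n=18: W (go to 9, an L position)
n=19: L (sole option 18(W) is W)
n=20: W (go to 15, an L position)
n=21: L (options 14(W), 18(W), 20(W) are all W)
n=22: W (go to 11, an L position)
n=23: L (sole option 22(W) is W)
n=24: W (go to 21, an L position)
n=25: L (options 20(W), 24(W) are all W)
n=26: W (go to 13, an L position)
n=27: L (options 18(W), 24(W), 26(W) are all W)
n=28: W (go to 21, an L position)
L entries with 1 ≤ n ≤ 28 (n=0 is outside the asked range and is not counted): n = 2, 5, 7, 9, 11, 13, 15, 17, 19, 21, 23, 25, 27; that makes 13.

13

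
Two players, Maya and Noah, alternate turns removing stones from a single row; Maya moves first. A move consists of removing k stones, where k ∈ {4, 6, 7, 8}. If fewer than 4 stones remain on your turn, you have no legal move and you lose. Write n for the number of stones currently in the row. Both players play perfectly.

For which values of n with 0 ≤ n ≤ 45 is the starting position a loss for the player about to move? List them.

0, 1, 2, 3, 12, 13, 14, 15, 24, 25, 26, 27, 36, 37, 38, 39

Positions with no move are L. A position that does have a move is losing for the player to move precisely when every available move leads to a winning position for the opponent. Fill in the labels:
n=0: no move → L
n=1: no move → L
n=2: no move → L
n=3: no move → L
n=4: reaches L-position 0 → W
n=5: reaches L-position 1 → W
n=6: reaches L-position 2 → W
n=7: reaches L-position 3 → W
n=8: reaches L-position 2 → W
n=9: reaches L-position 3 → W
n=10: reaches L-position 3 → W
n=11: reaches L-position 3 → W
n=12: only reaches 8(W), 6(W), 5(W), 4(W), all W → L
n=13: only reaches 9(W), 7(W), 6(W), 5(W), all W → L
n=14: only reaches 10(W), 8(W), 7(W), 6(W), all W → L
n=15: only reaches 11(W), 9(W), 8(W), 7(W), all W → L
n=16: reaches L-position 12 → W
n=17: reaches L-position 13 → W
n=18: reaches L-position 14 → W
n=19: reaches L-position 15 → W
n=20: reaches L-position 14 → W
n=21: reaches L-position 15 → W
n=22: reaches L-position 15 → W
n=23: reaches L-position 15 → W
n=24: only reaches 20(W), 18(W), 17(W), 16(W), all W → L
n=25: only reaches 21(W), 19(W), 18(W), 17(W), all W → L
n=26: only reaches 22(W), 20(W), 19(W), 18(W), all W → L
n=27: only reaches 23(W), 21(W), 20(W), 19(W), all W → L
n=28: reaches L-position 24 → W
n=29: reaches L-position 25 → W
n=30: reaches L-position 26 → W
n=31: reaches L-position 27 → W
n=32: reaches L-position 26 → W
n=33: reaches L-position 27 → W
n=34: reaches L-position 27 → W
n=35: reaches L-position 27 → W
n=36: only reaches 32(W), 30(W), 29(W), 28(W), all W → L
n=37: only reaches 33(W), 31(W), 30(W), 29(W), all W → L
n=38: only reaches 34(W), 32(W), 31(W), 30(W), all W → L
n=39: only reaches 35(W), 33(W), 32(W), 31(W), all W → L
n=40: reaches L-position 36 → W
n=41: reaches L-position 37 → W
n=42: reaches L-position 38 → W
n=43: reaches L-position 39 → W
n=44: reaches L-position 38 → W
n=45: reaches L-position 39 → W
Reading off the rows marked L gives the requested list; there are 16 such values of n.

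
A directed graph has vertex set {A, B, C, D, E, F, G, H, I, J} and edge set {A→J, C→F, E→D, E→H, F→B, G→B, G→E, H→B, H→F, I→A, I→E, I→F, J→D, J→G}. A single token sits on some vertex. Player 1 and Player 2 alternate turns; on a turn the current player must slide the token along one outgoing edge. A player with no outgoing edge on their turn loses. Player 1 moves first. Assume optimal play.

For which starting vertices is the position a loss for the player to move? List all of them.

A, B, C, D

Label each position W (a win for the player to move) or L (a loss). A position with no legal move is L; any other position is W exactly when some move reaches an L, and L when every move reaches a W.
Every edge goes from a vertex to one that appears earlier in the order D, B, F, H, E, G, J, A, C, I, so processing vertices in that order labels each vertex after all of its successors.
D: no outgoing edge → L
B: no outgoing edge → L
F: →B(L), so W
H: →B(L), so W
E: →D(L), so W
G: →B(L), so W
J: →D(L), so W
A: →J(W) only, which is W, so L
C: →F(W) only, which is W, so L
I: →A(L), so W
The losing starting vertices are exactly the entries labelled L in this table (4 of them).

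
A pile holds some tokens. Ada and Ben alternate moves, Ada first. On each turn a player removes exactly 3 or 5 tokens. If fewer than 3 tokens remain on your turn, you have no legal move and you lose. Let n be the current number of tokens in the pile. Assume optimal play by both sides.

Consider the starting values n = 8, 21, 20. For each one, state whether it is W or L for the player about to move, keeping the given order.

8: L, 21: W, 20: W

Classify positions by backward induction: terminal positions (no move available) are L. From any other position, the mover wins iff some move reaches an L.
n=0: no move → L
n=1: no move → L
n=2: no move → L
n=3: can move to 0, which is L ⇒ W
n=4: can move to 1, which is L ⇒ W
n=5: can move to 2, which is L ⇒ W
n=6: can move to 1, which is L ⇒ W
n=7: can move to 2, which is L ⇒ W
n=8: moves to 5(W), 3(W); every one is W ⇒ L
n=9: moves to 6(W), 4(W); every one is W ⇒ L
n=10: moves to 7(W), 5(W); every one is W ⇒ L
n=11: can move to 8, which is L ⇒ W
n=12: can move to 9, which is L ⇒ W
n=13: can move to 10, which is L ⇒ W
n=14: can move to 9, which is L ⇒ W
n=15: can move to 10, which is L ⇒ W
n=16: moves to 13(W), 11(W); every one is W ⇒ L
n=17: moves to 14(W), 12(W); every one is W ⇒ L
n=18: moves to 15(W), 13(W); every one is W ⇒ L
n=19: can move to 16, which is L ⇒ W
n=20: can move to 17, which is L ⇒ W
n=21: can move to 18, which is L ⇒ W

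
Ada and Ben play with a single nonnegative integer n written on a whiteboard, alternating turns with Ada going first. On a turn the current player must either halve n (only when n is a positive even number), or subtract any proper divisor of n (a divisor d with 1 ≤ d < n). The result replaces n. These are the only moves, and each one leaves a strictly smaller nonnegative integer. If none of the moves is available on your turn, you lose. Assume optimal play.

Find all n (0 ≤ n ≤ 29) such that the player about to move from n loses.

Work bottom-up. With no move the player to move loses. Otherwise the position is W if at least one move leads to an L position for the opponent, and L if every move leads to a W.
n=0: no move → L
n=1: no move → L
n=2: can move to 1, which is L ⇒ W
n=3: the only move is to 2(W), a W ⇒ L
n=4: can move to 3, which is L ⇒ W
n=5: the only move is to 4(W), a W ⇒ L
n=6: can move to 3, which is L ⇒ W
n=7: the only move is to 6(W), a W ⇒ L
n=8: can move to 7, which is L ⇒ W
n=9: moves to 6(W), 8(W); every one is W ⇒ L
n=10: can move to 5, which is L ⇒ W
n=11: the only move is to 10(W), a W ⇒ L
n=12: can move to 9, which is L ⇒ W
n=13: the only move is to 12(W), a W ⇒ L
n=14: can move to 7, which is L ⇒ W
n=15: moves to 10(W), 12(W), 14(W); every one is W ⇒ L
n=16: can move to 15, which is L ⇒ W
n=17: the only move is to 16(W), a W ⇒ L
n=18: can move to 9, which is L ⇒ W
n=19: the only move is to 18(W), a W ⇒ L
n=20: can move to 15, which is L ⇒ W
n=21: moves to 14(W), 18(W), 20(W); every one is W ⇒ L
n=22: can move to 11, which is L ⇒ W
n=23: the only move is to 22(W), a W ⇒ L
n=24: can move to 21, which is L ⇒ W
n=25: moves to 20(W), 24(W); every one is W ⇒ L
n=26: can move to 13, which is L ⇒ W
n=27: moves to 18(W), 24(W), 26(W); every one is W ⇒ L
n=28: can move to 21, which is L ⇒ W
n=29: the only move is to 28(W), a W ⇒ L
Reading off the rows marked L gives the requested list; there are 16 such values of n.

0, 1, 3, 5, 7, 9, 11, 13, 15, 17, 19, 21, 23, 25, 27, 29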